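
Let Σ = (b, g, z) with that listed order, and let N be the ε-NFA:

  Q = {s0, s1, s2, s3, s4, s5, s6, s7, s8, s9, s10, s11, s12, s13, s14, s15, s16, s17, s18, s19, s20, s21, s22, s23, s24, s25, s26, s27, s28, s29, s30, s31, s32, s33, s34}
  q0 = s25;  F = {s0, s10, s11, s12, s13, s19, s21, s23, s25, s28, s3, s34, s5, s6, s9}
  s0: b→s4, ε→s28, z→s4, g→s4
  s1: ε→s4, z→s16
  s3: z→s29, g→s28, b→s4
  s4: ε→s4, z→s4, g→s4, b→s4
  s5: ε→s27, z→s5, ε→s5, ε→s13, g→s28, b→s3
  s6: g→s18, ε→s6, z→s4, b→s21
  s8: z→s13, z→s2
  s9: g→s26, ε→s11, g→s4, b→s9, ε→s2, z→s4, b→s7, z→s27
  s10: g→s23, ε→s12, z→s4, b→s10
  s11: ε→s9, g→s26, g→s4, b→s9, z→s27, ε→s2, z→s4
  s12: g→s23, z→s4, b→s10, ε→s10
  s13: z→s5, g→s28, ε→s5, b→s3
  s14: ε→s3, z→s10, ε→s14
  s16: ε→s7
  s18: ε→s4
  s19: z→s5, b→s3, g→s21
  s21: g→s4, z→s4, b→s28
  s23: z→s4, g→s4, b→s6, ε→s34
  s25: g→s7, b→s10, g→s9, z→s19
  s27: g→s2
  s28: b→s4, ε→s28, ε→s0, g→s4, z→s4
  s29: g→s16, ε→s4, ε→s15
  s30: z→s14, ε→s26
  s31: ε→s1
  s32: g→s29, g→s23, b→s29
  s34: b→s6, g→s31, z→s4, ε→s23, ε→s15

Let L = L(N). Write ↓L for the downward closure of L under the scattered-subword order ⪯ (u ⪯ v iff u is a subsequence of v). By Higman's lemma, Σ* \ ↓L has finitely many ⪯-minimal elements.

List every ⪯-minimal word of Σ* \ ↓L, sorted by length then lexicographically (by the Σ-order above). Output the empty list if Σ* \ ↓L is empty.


|Q|=35, |F|=15, |δ|=91 (27 ε).
min D↑ (11 st, q0=0, F={5}): 0:b→1,g→2,z→3 1:b→1,g→4,z→5 2:b→2,g→5,z→5 3:b→6,g→7,z→8 4:b→9,g→5,z→5 5:b→5,g→5,z→5 6:b→5,g→10,z→5 7:b→10,g→5,z→5 8:b→6,g→10,z→8 9:b→7,g→5,z→5 10:b→5,g→5,z→5.
'bz': |S_i|=[26, 22, 7] end={s15,s16,s2,s27,s29,s4,s7} rej; 2/2 del acc.
'gg': run [26, 18, 8] end={s1,s16,s18,s2,s26,s31,s4,s7} rej; 2/2 single-dels accept.
'gz': N↓-sim [26, 18, 5] end={s16,s2,s27,s4,s7} ∉↓L; 2/2 single-dels accept.
'zbb': |S_i|=[26, 14, 8, 1] end={s4} rej; 3/3 single-dels accept.
'zzgb': N↓-sim [26, 14, 12, 6, 1] end={s4} — reject; 4/4 del acc.
'bgbbbb': run [26, 22, 15, 6, 4, 3, 1] end={s4} ∉↓L; 6/6 del acc.
6 obstructions.

min(Σ*\↓L) = [bz, gg, gz, zbb, zzgb, bgbbbb].


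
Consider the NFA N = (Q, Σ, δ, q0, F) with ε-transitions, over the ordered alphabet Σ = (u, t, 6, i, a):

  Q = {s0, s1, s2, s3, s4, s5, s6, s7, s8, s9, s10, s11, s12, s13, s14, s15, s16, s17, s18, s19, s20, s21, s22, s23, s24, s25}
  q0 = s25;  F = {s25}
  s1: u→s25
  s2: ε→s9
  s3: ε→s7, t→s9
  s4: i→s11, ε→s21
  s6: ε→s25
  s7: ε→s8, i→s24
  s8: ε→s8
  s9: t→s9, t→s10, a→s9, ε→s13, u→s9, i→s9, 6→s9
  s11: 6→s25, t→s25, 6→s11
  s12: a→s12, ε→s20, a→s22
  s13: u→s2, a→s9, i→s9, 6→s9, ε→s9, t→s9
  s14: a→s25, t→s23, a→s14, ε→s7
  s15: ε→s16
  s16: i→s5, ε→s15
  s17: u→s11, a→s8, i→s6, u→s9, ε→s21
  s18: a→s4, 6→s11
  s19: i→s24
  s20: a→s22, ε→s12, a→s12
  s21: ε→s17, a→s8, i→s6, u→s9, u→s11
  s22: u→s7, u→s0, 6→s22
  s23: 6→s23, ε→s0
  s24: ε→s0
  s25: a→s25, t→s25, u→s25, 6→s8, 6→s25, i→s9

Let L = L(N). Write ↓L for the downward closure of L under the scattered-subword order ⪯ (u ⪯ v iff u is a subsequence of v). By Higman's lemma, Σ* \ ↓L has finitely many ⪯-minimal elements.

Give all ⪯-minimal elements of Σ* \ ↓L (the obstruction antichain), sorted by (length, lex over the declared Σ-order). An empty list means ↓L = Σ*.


|Q|=26, |F|=1, |δ|=64 (17 ε).
min D↑ (2 st, q0=0, F={1}): 0:u→0,t→0,6→0,i→1,a→0 1:u→1,t→1,6→1,i→1,a→1.
'i': |S_i|=[6, 4] end={s10,s13,s2,s9} rej; 1/1 deletions ∈↓L.
1 obstructions.

min(Σ*\↓L) = [i].


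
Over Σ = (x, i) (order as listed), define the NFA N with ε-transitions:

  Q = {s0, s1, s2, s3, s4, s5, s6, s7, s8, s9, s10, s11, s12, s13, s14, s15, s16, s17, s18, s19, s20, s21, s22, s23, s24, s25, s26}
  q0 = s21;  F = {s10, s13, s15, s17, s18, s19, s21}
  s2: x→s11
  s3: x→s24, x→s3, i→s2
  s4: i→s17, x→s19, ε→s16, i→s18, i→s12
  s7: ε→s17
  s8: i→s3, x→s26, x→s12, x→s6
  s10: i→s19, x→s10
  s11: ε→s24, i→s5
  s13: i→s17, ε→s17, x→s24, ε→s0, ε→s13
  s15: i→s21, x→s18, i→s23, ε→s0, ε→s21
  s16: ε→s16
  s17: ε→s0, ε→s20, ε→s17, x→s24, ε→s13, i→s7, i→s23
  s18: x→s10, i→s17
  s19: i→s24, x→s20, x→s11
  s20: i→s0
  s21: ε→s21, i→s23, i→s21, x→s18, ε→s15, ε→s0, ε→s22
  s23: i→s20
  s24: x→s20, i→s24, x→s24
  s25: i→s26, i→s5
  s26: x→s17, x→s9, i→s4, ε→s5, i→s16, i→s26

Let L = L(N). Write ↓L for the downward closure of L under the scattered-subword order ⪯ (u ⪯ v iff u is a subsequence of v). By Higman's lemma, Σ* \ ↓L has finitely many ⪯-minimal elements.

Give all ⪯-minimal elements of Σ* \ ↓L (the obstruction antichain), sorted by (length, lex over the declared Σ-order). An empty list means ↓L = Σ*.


min(Σ*\↓L) = [xix, xxii].

|Q|=27, |F|=7, |δ|=61 (18 ε).
min D↑ (6 st, q0=0, F={5}): 0:x→1,i→0 1:x→2,i→3 2:x→2,i→4 3:x→5,i→3 4:x→5,i→5 5:x→5,i→5.
'xix': |S_i|=[15, 12, 10, 5] end={s0,s11,s20,s24,s5} — reject; 3/3 del acc.
'xxii': N↓-sim [15, 12, 7, 6, 4] end={s0,s20,s24,s5} rej; 4/4 single-dels accept.
2 minimals (antichain).


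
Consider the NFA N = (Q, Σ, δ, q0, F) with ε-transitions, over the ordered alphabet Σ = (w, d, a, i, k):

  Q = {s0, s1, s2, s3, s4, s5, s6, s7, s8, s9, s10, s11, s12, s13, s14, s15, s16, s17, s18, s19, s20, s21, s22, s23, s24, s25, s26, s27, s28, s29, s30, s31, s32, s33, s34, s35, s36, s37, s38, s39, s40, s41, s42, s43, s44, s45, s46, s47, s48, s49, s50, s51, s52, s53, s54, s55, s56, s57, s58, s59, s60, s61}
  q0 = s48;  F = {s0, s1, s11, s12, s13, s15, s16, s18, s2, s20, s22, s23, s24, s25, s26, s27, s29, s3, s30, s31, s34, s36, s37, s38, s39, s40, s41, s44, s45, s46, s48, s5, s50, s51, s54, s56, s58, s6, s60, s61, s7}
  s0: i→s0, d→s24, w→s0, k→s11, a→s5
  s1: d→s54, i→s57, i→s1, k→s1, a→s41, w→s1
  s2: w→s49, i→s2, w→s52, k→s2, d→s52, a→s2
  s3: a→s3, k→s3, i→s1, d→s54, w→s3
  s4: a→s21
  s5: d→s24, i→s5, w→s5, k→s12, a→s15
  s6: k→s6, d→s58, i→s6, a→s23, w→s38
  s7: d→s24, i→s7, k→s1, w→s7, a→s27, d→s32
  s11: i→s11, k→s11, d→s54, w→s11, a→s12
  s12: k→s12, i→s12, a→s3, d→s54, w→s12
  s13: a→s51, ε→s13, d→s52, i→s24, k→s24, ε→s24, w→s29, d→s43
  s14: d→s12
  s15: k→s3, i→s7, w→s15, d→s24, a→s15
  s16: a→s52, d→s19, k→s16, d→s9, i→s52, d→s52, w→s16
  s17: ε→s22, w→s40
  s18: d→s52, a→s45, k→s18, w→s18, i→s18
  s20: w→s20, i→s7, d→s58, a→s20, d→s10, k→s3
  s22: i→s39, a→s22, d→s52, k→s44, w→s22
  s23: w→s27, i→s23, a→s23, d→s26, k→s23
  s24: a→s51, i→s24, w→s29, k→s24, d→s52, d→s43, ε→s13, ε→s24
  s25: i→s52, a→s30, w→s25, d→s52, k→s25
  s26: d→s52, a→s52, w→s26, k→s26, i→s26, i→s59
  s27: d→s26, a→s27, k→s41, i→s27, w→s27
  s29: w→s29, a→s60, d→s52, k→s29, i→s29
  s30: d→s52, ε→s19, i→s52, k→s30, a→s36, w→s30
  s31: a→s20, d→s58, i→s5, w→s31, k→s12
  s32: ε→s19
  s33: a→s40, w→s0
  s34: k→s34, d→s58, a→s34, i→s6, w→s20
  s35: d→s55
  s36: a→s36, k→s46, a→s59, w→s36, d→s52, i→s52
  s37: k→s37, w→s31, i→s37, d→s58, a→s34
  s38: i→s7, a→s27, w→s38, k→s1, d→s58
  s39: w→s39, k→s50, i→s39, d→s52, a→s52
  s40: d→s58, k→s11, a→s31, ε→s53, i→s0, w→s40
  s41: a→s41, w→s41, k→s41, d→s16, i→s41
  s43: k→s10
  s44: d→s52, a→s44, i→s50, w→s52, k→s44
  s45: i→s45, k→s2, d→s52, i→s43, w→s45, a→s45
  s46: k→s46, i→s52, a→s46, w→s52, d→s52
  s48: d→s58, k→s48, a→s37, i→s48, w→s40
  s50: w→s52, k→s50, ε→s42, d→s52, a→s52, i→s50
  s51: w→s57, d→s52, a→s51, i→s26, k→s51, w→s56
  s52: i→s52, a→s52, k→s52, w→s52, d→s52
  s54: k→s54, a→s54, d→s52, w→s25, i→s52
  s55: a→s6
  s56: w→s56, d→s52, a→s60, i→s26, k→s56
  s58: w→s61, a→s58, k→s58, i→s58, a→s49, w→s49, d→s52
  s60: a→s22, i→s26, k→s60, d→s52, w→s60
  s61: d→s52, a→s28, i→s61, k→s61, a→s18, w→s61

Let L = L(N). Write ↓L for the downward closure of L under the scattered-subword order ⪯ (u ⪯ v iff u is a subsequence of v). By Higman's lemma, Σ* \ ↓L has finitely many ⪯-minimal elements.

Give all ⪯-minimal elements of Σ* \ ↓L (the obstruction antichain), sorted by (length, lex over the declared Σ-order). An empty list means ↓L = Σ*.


|Q|=62, |F|=41, |δ|=242 (9 ε).
min D↑ (41 st, q0=0, F={8}): 0:w→1,d→2,a→3,i→0,k→0 1:w→1,d→2,a→4,i→5,k→6 2:w→7,d→8,a→2,i→2,k→2 3:w→4,d→2,a→9,i→3,k→3 4:w→4,d→2,a→10,i→11,k→12 5:w→5,d→13,a→11,i→5,k→6 6:w→6,d→14,a→12,i→6,k→6 7:w→7,d→8,a→15,i→7,k→7 8:w→8,d→8,a→8,i→8,k→8 9:w→10,d→2,a→9,i→16,k→9 10:w→10,d→2,a→10,i→17,k→18 11:w→11,d→13,a→19,i→11,k→12 12:w→12,d→14,a→18,i→12,k→12 13:w→20,d→8,a→21,i→13,k→13 14:w→22,d→8,a→14,i→8,k→14 15:w→15,d→8,a→23,i→15,k→15 16:w→24,d→2,a→25,i→16,k→16 17:w→17,d→13,a→26,i→17,k→27 18:w→18,d→14,a→18,i→27,k→18 19:w→19,d→13,a→19,i→17,k→18 20:w→20,d→8,a→28,i→20,k→20 21:w→29,d→8,a→21,i→30,k→21 22:w→22,d→8,a→31,i→8,k→22 23:w→23,d→8,a→23,i→23,k→32 24:w→24,d→2,a→26,i→17,k→27 25:w→26,d→30,a→25,i→25,k→25 26:w→26,d→30,a→26,i→26,k→33 27:w→27,d→14,a→33,i→27,k→27 28:w→28,d→8,a→34,i→30,k→28 29:w→29,d→8,a→28,i→30,k→29 30:w→30,d→8,a→8,i→30,k→30 31:w→31,d→8,a→35,i→8,k→31 32:w→8,d→8,a→32,i→32,k→32 33:w→33,d→36,a→33,i→33,k→33 34:w→34,d→8,a→34,i→37,k→38 35:w→35,d→8,a→35,i→8,k→39 36:w→36,d→8,a→8,i→8,k→36 37:w→37,d→8,a→8,i→37,k→40 38:w→8,d→8,a→38,i→40,k→38 39:w→8,d→8,a→39,i→8,k→39 40:w→8,d→8,a→8,i→40,k→40.
'dd': |S_i|=[53, 33, 5] end={s10,s19,s43,s52,s9} — reject; 2/2 del acc.
'wkdi': N↓-sim [53, 48, 37, 12, 1] end={s52} ∉↓L; 4/4 single-dels accept.
'widaia': run [53, 48, 43, 26, 18, 6, 1] end={s52} ∉↓L; 6/6 deletions ∈↓L.
'dwaakw': N↓-sim [53, 33, 27, 20, 14, 8, 2] end={s49,s52} rej; 6/6 deletions ∈↓L.
'aaiada': run [53, 48, 44, 40, 32, 6, 1] end={s52} — reject; 6/6 deletions ∈↓L.
5 minimals (antichain).

min(Σ*\↓L) = [dd, wkdi, widaia, dwaakw, aaiada].


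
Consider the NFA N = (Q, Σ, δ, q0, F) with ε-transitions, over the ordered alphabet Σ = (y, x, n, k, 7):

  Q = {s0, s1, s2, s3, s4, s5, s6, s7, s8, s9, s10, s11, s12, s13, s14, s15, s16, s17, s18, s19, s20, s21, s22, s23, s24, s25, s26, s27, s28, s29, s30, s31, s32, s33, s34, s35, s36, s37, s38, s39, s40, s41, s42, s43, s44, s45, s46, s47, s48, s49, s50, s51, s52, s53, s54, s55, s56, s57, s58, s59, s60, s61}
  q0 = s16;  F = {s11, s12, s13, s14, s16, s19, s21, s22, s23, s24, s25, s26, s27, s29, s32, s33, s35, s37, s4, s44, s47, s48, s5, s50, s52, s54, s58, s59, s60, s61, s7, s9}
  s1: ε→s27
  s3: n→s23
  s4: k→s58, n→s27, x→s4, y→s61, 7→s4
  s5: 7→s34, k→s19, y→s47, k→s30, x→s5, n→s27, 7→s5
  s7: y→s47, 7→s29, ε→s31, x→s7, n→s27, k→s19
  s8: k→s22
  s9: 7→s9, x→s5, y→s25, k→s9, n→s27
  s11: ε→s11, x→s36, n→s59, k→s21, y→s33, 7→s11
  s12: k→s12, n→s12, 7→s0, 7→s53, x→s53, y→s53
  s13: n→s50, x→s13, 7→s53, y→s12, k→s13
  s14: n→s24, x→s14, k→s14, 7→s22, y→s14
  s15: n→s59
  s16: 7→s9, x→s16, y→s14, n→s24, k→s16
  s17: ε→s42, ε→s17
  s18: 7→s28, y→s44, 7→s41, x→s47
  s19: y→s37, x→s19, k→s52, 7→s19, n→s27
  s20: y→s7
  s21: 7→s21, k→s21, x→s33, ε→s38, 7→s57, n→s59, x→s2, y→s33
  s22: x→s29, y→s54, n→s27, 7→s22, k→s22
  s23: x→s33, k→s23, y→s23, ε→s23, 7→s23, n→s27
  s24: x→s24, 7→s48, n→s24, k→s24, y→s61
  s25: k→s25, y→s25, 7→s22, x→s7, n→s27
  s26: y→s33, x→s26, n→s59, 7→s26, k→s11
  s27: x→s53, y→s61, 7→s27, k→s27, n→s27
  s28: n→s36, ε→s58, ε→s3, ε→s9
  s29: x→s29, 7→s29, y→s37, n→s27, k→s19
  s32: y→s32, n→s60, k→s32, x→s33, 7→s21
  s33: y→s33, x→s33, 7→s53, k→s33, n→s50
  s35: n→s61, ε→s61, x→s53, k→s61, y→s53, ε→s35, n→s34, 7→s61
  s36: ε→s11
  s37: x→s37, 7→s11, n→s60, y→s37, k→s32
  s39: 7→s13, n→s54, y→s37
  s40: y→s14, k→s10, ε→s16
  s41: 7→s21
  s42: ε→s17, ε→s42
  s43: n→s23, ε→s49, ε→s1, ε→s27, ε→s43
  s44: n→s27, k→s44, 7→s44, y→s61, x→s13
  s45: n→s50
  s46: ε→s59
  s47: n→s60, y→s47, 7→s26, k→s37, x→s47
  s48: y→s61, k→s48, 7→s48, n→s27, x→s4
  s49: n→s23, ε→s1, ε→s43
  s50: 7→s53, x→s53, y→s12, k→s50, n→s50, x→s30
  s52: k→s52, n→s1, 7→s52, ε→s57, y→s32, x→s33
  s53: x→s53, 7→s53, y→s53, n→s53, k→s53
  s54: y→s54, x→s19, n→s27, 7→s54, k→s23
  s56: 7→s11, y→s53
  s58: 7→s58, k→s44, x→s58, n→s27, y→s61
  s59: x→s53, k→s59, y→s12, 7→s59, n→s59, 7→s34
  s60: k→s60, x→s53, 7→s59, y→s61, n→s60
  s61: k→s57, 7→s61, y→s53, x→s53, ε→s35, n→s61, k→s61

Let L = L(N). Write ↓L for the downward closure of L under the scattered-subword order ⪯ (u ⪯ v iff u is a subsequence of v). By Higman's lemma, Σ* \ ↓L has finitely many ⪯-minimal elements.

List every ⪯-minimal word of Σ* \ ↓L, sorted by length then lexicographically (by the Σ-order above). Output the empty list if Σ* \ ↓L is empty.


|Q|=62, |F|=32, |δ|=219 (25 ε).
min D↑ (32 st, q0=0, F={12}): 0:y→1,x→0,n→2,k→0,7→3 1:y→1,x→1,n→2,k→1,7→4 2:y→5,x→2,n→2,k→2,7→6 3:y→7,x→8,n→9,k→3,7→3 4:y→10,x→11,n→9,k→4,7→4 5:y→12,x→12,n→5,k→5,7→5 6:y→5,x→13,n→9,k→6,7→6 7:y→7,x→14,n→9,k→7,7→4 8:y→15,x→8,n→9,k→16,7→8 9:y→5,x→12,n→9,k→9,7→9 10:y→10,x→16,n→9,k→17,7→10 11:y→18,x→11,n→9,k→16,7→11 12:y→12,x→12,n→12,k→12,7→12 13:y→5,x→13,n→9,k→19,7→13 14:y→15,x→14,n→9,k→16,7→11 15:y→15,x→15,n→20,k→18,7→21 16:y→18,x→16,n→9,k→22,7→16 17:y→17,x→23,n→9,k→17,7→17 18:y→18,x→18,n→20,k→24,7→25 19:y→5,x→19,n→9,k→26,7→19 20:y→5,x→12,n→20,k→20,7→27 21:y→23,x→21,n→27,k→25,7→21 22:y→24,x→23,n→9,k→22,7→22 23:y→23,x→23,n→28,k→23,7→12 24:y→24,x→23,n→20,k→24,7→29 25:y→23,x→25,n→27,k→29,7→25 26:y→5,x→30,n→9,k→26,7→26 27:y→31,x→12,n→27,k→27,7→27 28:y→31,x→12,n→28,k→28,7→12 29:y→23,x→23,n→27,k→29,7→29 30:y→31,x→30,n→28,k→30,7→12 31:y→12,x→12,n→31,k→31,7→12 [Hopcroft].
'nyy': run [42, 19, 7, 1] end={s53} ∉↓L; 3/3 del acc.
'nyx': |S_i|=[42, 19, 7, 1] end={s53} ∉↓L; 3/3 deletions ∈↓L.
'7nx': run [42, 39, 13, 2] end={s30,s53} — reject; 3/3 single-dels accept.
'y7ykx7': |S_i|=[42, 39, 33, 25, 20, 7, 2] end={s0,s53} rej; 6/6 deletions ∈↓L.
'7xy7y7': |S_i|=[42, 39, 33, 21, 17, 6, 2] end={s0,s53} — reject; 6/6 single-dels accept.
'7xkkx7': |S_i|=[42, 39, 33, 26, 21, 8, 2] end={s0,s53} — reject; 6/6 single-dels accept.
6 obstructions.

min(Σ*\↓L) = [nyy, nyx, 7nx, y7ykx7, 7xy7y7, 7xkkx7].


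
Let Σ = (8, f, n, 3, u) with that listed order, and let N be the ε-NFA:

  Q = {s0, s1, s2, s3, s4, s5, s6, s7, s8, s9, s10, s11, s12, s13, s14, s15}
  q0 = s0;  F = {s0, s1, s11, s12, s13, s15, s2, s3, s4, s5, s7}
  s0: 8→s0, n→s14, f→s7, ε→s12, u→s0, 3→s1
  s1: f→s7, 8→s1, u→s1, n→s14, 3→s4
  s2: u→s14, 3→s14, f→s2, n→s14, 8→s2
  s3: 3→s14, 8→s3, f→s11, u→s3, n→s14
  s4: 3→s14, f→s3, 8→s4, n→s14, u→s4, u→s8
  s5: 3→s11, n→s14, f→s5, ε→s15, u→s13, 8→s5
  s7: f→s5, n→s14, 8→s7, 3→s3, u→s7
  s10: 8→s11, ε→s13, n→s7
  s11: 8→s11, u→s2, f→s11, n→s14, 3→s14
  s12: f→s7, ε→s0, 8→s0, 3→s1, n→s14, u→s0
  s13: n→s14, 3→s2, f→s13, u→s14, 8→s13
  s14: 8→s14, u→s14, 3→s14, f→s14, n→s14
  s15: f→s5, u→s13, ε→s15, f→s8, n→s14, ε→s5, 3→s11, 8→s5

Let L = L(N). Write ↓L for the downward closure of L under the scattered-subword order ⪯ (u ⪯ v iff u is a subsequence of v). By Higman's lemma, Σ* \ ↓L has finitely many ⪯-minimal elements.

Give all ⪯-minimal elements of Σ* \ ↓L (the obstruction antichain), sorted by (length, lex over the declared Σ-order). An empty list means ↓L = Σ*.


min(Σ*\↓L) = [n, f33, 333, ffuu].

|Q|=16, |F|=11, |δ|=70 (6 ε).
min D↑ (10 st, q0=0, F={2}): 0:8→0,f→1,n→2,3→3,u→0 1:8→1,f→4,n→2,3→5,u→1 2:8→2,f→2,n→2,3→2,u→2 3:8→3,f→1,n→2,3→6,u→3 4:8→4,f→4,n→2,3→7,u→8 5:8→5,f→7,n→2,3→2,u→5 6:8→6,f→5,n→2,3→2,u→6 7:8→7,f→7,n→2,3→2,u→9 8:8→8,f→8,n→2,3→9,u→2 9:8→9,f→9,n→2,3→2,u→2.
'n': |S_i|=[13, 1] end={s14} — reject; 1/1 del acc.
'f33': |S_i|=[13, 9, 4, 1] end={s14} rej; 3/3 single-dels accept.
'333': run [13, 11, 6, 1] end={s14} — reject; 3/3 deletions ∈↓L.
'ffuu': |S_i|=[13, 9, 7, 3, 1] end={s14} — reject; 4/4 single-dels accept.
4 words, ⪯-incomp.


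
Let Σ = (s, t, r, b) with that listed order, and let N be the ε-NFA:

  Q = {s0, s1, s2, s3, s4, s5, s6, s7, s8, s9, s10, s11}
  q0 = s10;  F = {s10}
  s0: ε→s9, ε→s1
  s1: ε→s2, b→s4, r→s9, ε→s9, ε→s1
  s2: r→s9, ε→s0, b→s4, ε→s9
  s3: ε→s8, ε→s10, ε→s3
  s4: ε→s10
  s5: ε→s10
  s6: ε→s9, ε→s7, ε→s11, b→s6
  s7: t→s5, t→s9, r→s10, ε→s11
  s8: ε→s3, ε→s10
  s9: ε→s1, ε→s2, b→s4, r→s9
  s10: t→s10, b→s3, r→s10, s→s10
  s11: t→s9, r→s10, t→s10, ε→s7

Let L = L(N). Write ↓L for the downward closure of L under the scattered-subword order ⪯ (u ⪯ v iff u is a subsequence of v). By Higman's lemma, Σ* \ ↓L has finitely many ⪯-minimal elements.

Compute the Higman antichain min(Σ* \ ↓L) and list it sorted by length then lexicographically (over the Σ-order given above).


A = [].

|Q|=12, |F|=1, |δ|=38 (21 ε).
min D↑ (1 st, q0=0, F={}): 0:s→0,t→0,r→0,b→0.
L(D↑) = ∅ ⇒ ↓L = Σ*.


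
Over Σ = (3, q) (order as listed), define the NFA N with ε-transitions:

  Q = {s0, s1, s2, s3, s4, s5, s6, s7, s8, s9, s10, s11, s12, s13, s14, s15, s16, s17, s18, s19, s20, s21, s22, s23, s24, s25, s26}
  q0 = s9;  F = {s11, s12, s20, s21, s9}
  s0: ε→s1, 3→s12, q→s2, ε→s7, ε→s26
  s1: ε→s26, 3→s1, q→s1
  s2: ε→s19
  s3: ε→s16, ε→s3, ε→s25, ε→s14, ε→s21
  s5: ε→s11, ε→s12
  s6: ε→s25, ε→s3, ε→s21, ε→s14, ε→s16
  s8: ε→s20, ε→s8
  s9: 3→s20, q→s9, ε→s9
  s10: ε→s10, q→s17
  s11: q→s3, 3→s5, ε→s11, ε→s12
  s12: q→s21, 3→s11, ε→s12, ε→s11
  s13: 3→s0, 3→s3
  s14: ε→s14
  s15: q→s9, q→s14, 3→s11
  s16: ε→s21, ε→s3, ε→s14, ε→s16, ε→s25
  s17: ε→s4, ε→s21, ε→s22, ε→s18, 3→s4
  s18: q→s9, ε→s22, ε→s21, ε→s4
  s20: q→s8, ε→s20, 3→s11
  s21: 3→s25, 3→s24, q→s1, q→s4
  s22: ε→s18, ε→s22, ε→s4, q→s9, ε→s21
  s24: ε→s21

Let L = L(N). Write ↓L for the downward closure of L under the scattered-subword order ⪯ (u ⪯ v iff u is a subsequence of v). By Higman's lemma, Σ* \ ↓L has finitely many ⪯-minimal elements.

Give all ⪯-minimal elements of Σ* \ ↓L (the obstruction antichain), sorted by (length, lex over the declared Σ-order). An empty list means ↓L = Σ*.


|Q|=27, |F|=5, |δ|=69 (44 ε).
min D↑ (5 st, q0=0, F={4}): 0:3→1,q→0 1:3→2,q→1 2:3→2,q→3 3:3→3,q→4 4:3→4,q→4.
'33qq': run [15, 14, 12, 9, 3] end={s1,s26,s4} rej; 4/4 single-dels accept.
1 minimals (antichain).

Antichain: [33qq].


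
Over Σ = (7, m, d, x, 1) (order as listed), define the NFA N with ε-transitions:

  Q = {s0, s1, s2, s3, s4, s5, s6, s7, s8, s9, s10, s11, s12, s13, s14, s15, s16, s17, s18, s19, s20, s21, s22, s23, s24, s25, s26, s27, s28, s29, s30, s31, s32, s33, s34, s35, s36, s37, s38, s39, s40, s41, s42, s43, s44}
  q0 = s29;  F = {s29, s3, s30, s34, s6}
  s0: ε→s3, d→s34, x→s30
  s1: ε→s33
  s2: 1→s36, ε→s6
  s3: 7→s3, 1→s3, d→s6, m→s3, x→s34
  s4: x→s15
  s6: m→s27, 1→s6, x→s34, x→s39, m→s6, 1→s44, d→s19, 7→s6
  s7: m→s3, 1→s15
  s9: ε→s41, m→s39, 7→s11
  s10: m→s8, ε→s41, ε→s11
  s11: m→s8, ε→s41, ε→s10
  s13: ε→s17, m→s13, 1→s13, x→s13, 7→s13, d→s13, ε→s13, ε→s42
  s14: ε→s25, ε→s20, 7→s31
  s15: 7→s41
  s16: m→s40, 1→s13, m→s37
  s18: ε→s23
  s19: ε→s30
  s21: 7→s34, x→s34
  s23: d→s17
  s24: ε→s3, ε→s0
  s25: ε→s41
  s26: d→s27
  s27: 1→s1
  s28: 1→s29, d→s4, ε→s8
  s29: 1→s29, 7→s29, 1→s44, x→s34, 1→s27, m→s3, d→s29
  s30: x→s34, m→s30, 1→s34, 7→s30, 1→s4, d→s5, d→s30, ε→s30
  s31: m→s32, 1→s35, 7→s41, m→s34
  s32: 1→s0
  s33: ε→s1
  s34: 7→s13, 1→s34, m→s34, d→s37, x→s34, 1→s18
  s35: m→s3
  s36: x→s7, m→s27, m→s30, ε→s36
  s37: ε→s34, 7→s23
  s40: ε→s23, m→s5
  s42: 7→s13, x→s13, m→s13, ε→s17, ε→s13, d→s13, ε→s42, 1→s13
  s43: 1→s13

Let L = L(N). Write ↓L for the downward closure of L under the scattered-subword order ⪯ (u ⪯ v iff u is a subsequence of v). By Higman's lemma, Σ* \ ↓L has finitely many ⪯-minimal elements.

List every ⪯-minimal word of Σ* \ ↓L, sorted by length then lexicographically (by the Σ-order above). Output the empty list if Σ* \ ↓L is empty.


|Q|=45, |F|=5, |δ|=104 (27 ε).
min D↑ (6 st, q0=0, F={4}): 0:7→0,m→1,d→0,x→2,1→0 1:7→1,m→1,d→3,x→2,1→1 2:7→4,m→2,d→2,x→2,1→2 3:7→3,m→3,d→5,x→2,1→3 4:7→4,m→4,d→4,x→4,1→4 5:7→5,m→5,d→5,x→2,1→2 (ε-aug+det+¬).
'x7': run [21, 10, 5] end={s13,s17,s23,s41,s42} — reject; 2/2 deletions ∈↓L.
'mdd17': run [21, 20, 19, 13, 10, 5] end={s13,s17,s23,s41,s42} rej; 5/5 del acc.
2 obstructions.

Antichain: [x7, mdd17].


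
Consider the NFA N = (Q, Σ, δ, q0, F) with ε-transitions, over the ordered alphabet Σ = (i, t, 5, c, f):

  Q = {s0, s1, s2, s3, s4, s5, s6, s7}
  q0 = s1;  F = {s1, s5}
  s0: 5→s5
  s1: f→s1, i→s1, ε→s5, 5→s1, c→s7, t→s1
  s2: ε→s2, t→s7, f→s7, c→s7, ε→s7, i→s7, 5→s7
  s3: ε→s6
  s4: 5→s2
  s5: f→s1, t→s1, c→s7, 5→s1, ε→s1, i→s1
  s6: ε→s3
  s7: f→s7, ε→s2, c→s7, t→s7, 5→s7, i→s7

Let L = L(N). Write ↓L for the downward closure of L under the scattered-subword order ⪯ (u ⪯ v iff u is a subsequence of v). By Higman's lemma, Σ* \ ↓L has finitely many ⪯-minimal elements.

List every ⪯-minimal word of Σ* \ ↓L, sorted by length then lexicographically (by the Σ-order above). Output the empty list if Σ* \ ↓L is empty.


A = [c].

|Q|=8, |F|=2, |δ|=29 (7 ε).
min D↑ (2 st, q0=0, F={1}): 0:i→0,t→0,5→0,c→1,f→0 1:i→1,t→1,5→1,c→1,f→1 (ε-aug+det+¬).
'c': run [4, 2] end={s2,s7} — reject; 1/1 single-dels accept.
1 minimals (antichain).


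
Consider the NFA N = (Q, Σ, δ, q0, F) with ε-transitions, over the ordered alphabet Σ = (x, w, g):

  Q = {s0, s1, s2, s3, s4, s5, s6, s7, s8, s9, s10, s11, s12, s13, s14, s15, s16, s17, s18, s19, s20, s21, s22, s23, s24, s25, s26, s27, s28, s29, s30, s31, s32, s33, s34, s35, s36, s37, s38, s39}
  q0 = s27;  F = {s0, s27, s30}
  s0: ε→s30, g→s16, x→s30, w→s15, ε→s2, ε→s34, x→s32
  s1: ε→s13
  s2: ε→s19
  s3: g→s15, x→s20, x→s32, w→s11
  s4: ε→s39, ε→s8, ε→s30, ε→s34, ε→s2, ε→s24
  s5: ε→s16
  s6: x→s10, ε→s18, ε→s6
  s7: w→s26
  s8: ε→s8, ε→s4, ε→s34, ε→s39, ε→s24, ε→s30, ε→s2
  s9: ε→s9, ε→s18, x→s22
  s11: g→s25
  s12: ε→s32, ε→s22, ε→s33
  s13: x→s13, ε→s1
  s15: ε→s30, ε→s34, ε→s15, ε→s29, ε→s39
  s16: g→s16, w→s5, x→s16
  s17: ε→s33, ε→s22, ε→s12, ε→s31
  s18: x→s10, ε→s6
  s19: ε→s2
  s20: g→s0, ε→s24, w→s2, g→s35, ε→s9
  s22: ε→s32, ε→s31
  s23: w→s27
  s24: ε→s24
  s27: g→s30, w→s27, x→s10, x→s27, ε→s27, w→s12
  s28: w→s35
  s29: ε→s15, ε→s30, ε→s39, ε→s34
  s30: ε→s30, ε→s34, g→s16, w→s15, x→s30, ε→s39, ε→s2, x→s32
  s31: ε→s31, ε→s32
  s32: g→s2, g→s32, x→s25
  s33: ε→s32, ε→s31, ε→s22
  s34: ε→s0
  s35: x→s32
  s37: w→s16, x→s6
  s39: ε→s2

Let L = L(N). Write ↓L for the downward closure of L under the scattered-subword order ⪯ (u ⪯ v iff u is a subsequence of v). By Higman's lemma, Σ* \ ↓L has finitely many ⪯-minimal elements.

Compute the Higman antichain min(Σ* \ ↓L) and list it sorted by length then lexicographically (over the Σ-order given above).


Antichain: [gg].

|Q|=40, |F|=3, |δ|=96 (59 ε).
min D↑ (3 st, q0=0, F={2}): 0:x→0,w→0,g→1 1:x→1,w→1,g→2 2:x→2,w→2,g→2.
'gg': run [18, 12, 6] end={s16,s19,s2,s25,s32,s5} rej; 2/2 del acc.
1 words, ⪯-incomp.


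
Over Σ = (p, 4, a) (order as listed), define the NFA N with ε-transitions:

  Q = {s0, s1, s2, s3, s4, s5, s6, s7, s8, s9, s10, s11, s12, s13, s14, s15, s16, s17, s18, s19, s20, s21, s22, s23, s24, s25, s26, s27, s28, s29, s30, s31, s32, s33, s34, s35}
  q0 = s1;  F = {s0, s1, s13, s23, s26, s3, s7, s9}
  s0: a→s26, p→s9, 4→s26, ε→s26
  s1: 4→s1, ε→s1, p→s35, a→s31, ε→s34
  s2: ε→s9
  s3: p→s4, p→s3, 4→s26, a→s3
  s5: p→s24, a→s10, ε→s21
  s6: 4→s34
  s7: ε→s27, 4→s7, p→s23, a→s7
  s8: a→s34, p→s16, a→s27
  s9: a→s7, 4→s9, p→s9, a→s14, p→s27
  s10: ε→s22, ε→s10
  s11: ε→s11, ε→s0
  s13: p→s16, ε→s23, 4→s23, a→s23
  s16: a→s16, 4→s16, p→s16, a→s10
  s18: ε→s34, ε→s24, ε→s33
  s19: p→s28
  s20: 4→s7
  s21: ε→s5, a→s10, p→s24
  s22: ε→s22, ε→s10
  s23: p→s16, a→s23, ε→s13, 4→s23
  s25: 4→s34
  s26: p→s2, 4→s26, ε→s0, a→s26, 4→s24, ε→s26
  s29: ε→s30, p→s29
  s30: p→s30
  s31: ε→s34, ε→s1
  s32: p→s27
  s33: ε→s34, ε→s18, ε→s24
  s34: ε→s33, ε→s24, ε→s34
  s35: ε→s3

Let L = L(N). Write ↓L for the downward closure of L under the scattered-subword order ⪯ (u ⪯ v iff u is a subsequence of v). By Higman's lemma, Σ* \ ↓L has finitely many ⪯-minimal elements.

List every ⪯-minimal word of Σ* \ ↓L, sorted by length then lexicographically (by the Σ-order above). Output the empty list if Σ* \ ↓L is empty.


min(Σ*\↓L) = [p4papp].

|Q|=36, |F|=8, |δ|=76 (30 ε).
min D↑ (7 st, q0=0, F={6}): 0:p→1,4→0,a→0 1:p→1,4→2,a→1 2:p→3,4→2,a→2 3:p→3,4→3,a→4 4:p→5,4→4,a→4 5:p→6,4→5,a→5 6:p→6,4→6,a→6 (ε-aug+det+¬).
'p4papp': run [21, 16, 13, 10, 8, 5, 3] end={s10,s16,s22} ∉↓L; 6/6 del acc.
1 minimals (antichain).


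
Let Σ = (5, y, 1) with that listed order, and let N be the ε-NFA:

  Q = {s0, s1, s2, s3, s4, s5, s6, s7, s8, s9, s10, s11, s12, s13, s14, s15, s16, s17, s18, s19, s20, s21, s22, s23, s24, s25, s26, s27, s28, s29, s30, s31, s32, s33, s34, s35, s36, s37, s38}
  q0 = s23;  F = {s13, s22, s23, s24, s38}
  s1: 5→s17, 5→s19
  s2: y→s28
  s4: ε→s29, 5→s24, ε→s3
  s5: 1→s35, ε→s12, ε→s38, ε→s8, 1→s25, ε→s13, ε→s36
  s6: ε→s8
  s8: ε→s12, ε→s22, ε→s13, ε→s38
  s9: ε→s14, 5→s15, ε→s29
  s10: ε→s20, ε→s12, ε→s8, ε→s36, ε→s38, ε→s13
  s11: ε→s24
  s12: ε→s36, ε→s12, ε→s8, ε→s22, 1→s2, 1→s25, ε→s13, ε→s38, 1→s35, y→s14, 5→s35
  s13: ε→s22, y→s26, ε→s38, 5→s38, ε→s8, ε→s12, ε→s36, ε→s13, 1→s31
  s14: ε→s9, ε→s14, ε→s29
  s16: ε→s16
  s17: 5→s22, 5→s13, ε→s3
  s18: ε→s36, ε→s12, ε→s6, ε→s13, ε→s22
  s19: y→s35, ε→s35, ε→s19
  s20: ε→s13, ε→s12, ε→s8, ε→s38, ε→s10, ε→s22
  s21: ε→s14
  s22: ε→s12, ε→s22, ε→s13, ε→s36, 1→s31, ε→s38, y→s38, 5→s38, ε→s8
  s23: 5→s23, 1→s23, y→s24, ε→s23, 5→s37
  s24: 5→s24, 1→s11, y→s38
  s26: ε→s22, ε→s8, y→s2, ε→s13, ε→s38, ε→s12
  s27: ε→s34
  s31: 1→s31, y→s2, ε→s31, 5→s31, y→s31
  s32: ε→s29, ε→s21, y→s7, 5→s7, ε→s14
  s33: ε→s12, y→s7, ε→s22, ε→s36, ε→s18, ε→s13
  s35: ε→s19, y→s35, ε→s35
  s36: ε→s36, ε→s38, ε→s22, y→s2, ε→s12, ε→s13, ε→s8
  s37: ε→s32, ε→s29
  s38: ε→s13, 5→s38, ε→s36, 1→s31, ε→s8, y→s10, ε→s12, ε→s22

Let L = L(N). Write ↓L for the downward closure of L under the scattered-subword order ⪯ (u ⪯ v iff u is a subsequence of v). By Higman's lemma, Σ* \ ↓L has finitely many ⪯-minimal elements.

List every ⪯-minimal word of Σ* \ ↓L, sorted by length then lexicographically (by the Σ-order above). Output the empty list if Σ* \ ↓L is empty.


min(Σ*\↓L) = [yy1].

|Q|=39, |F|=5, |δ|=130 (89 ε).
min D↑ (4 st, q0=0, F={3}): 0:5→0,y→1,1→0 1:5→1,y→2,1→1 2:5→2,y→2,1→3 3:5→3,y→3,1→3.
'yy1': run [26, 22, 19, 6] end={s19,s2,s25,s28,s31,s35} rej; 3/3 del acc.
1 minimals (antichain).


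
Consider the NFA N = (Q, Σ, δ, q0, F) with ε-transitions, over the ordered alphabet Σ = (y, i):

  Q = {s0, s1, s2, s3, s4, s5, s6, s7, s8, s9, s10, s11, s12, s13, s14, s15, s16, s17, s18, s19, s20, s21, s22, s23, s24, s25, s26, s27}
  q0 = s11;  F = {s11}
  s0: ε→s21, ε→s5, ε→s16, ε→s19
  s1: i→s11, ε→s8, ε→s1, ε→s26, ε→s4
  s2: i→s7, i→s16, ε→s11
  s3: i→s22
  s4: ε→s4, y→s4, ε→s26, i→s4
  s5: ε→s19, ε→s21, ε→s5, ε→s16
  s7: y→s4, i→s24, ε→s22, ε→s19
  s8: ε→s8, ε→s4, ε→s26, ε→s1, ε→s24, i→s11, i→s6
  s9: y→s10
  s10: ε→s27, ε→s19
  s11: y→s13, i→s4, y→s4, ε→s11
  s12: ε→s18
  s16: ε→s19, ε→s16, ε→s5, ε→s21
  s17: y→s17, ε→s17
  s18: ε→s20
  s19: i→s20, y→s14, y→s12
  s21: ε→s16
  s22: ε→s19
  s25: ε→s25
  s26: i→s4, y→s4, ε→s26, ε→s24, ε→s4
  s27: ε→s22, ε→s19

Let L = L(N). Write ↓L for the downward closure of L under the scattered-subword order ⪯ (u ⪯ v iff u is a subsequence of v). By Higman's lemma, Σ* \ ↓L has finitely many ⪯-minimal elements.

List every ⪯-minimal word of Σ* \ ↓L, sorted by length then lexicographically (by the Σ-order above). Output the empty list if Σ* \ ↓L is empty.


|Q|=28, |F|=1, |δ|=60 (40 ε).
min D↑ (2 st, q0=0, F={1}): 0:y→1,i→1 1:y→1,i→1 (ε-aug+det+¬).
'y': |S_i|=[5, 4] end={s13,s24,s26,s4} ∉↓L; 1/1 del acc.
'i': |S_i|=[5, 3] end={s24,s26,s4} ∉↓L; 1/1 del acc.
2 obstructions.

Antichain: [y, i].


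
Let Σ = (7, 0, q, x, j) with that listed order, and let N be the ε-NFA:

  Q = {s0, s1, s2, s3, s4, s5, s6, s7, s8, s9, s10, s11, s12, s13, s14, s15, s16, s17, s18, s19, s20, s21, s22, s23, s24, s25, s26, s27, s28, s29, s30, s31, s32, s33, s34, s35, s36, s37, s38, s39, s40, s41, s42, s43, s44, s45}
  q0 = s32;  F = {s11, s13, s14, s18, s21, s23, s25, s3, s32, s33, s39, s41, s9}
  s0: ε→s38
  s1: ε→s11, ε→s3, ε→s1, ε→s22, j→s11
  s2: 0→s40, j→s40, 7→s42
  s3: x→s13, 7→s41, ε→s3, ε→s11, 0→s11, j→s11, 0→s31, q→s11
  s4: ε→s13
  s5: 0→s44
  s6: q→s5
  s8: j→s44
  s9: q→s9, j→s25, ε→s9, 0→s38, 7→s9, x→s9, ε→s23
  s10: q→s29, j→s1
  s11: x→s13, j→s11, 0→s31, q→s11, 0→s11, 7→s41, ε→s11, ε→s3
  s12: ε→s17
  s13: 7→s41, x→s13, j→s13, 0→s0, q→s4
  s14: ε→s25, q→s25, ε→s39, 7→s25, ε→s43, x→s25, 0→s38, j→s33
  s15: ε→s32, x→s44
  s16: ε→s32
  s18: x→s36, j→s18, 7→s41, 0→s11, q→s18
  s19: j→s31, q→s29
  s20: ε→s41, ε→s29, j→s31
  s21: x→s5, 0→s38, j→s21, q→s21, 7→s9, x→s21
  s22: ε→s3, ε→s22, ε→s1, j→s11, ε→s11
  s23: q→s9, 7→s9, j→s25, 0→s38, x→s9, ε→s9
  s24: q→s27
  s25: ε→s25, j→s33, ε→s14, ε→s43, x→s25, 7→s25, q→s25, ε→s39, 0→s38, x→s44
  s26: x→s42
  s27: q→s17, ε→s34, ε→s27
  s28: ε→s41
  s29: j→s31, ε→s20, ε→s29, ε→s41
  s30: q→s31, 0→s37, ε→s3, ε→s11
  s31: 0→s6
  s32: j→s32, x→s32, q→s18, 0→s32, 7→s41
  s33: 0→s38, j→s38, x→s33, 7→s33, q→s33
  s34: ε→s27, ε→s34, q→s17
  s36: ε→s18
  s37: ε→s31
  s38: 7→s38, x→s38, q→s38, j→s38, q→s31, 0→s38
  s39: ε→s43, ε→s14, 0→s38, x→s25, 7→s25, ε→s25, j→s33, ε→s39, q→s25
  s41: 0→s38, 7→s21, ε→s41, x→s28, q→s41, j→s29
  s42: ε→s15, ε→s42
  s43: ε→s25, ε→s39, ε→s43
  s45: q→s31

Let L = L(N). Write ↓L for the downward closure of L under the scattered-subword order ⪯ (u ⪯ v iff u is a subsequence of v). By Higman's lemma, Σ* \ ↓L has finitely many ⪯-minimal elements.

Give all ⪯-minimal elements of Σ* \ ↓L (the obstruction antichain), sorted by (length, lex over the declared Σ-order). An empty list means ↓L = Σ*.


|Q|=46, |F|=13, |δ|=149 (51 ε).
min D↑ (10 st, q0=0, F={4}): 0:7→1,0→0,q→2,x→0,j→0 1:7→3,0→4,q→1,x→1,j→1 2:7→1,0→5,q→2,x→2,j→2 3:7→6,0→4,q→3,x→3,j→3 4:7→4,0→4,q→4,x→4,j→4 5:7→1,0→5,q→5,x→7,j→5 6:7→6,0→4,q→6,x→6,j→8 7:7→1,0→4,q→7,x→7,j→7 8:7→8,0→4,q→8,x→8,j→9 9:7→9,0→4,q→9,x→9,j→4.
'70': |S_i|=[25, 17, 5] end={s31,s38,s44,s5,s6} — reject; 2/2 del acc.
'q0x0': |S_i|=[25, 24, 22, 20, 6] end={s0,s31,s38,s44,s5,s6} — reject; 4/4 deletions ∈↓L.
'777jjj': run [25, 17, 13, 12, 10, 6, 5] end={s31,s38,s44,s5,s6} rej; 6/6 del acc.
3 minimals (antichain).

A = [70, q0x0, 777jjj].


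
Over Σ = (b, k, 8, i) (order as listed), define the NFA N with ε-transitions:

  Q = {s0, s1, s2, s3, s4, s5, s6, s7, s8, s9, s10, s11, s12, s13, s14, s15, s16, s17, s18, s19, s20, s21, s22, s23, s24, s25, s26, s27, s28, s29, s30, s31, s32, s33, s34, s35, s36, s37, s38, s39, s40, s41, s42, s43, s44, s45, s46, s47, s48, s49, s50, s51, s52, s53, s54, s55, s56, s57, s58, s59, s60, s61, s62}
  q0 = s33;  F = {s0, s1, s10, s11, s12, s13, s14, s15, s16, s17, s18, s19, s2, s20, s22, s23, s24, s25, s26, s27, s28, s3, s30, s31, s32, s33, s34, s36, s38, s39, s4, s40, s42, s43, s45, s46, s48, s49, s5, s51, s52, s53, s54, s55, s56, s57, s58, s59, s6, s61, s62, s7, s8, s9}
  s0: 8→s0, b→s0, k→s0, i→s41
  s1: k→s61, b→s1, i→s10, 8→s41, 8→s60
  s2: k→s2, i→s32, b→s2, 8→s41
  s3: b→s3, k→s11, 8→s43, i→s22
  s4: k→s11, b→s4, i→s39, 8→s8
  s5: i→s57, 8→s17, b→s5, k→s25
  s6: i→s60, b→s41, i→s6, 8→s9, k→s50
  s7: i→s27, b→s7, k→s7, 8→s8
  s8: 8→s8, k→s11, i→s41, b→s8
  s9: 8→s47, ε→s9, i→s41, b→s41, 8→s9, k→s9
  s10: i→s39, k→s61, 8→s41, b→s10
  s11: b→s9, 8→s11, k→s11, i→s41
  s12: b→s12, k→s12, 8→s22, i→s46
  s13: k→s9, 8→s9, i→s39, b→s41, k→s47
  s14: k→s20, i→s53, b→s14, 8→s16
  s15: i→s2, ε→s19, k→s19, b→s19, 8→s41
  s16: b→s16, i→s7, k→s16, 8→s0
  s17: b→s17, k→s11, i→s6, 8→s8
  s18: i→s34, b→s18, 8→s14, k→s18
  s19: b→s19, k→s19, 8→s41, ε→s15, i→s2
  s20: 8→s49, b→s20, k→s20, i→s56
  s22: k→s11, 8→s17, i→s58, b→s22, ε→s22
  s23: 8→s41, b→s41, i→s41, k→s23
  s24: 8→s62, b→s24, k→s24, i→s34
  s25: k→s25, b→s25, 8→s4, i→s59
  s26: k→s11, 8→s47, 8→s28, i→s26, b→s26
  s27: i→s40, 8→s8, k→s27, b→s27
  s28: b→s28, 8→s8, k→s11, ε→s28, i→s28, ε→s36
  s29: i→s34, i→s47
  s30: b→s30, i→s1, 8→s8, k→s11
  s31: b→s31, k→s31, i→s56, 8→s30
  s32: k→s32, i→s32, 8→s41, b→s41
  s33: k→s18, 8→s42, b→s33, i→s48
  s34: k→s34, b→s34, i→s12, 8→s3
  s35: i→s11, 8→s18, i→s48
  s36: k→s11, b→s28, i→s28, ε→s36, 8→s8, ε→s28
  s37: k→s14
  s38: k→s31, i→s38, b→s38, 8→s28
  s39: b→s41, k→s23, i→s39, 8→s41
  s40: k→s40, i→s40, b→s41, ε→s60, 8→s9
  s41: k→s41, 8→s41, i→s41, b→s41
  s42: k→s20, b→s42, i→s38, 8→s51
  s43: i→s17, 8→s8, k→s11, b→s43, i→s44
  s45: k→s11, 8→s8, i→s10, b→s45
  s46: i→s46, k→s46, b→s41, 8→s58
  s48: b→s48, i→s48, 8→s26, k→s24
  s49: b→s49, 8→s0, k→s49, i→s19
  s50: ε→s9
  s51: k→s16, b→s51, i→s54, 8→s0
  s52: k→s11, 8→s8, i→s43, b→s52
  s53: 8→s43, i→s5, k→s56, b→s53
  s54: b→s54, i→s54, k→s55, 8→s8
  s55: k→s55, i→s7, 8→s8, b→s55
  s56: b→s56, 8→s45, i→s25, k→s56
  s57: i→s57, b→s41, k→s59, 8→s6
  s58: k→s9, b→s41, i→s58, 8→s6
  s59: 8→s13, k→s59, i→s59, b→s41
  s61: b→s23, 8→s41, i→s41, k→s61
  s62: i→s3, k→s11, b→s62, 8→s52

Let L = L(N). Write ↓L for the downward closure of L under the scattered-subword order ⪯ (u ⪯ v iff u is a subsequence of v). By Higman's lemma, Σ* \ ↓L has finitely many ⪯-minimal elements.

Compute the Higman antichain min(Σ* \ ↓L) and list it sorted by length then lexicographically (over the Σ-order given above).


|Q|=63, |F|=54, |δ|=242 (10 ε).
min D↑ (53 st, q0=0, F={31}): 0:b→0,k→1,8→2,i→3 1:b→1,k→1,8→4,i→5 2:b→2,k→6,8→7,i→8 3:b→3,k→9,8→10,i→3 4:b→4,k→6,8→11,i→12 5:b→5,k→5,8→13,i→14 6:b→6,k→6,8→15,i→16 7:b→7,k→11,8→17,i→18 8:b→8,k→19,8→20,i→8 9:b→9,k→9,8→21,i→5 10:b→10,k→22,8→20,i→10 11:b→11,k→11,8→17,i→23 12:b→12,k→16,8→24,i→25 13:b→13,k→22,8→24,i→26 14:b→14,k→14,8→26,i→27 15:b→15,k→15,8→17,i→28 16:b→16,k→16,8→29,i→30 17:b→17,k→17,8→17,i→31 18:b→18,k→32,8→33,i→18 19:b→19,k→19,8→34,i→16 20:b→20,k→22,8→33,i→20 21:b→21,k→22,8→35,i→13 22:b→36,k→22,8→22,i→31 23:b→23,k→23,8→33,i→37 24:b→24,k→22,8→33,i→38 25:b→25,k→30,8→38,i→39 26:b→26,k→22,8→38,i→40 27:b→31,k→27,8→40,i→27 28:b→28,k→28,8→31,i→41 29:b→29,k→22,8→33,i→42 30:b→30,k→30,8→43,i→44 31:b→31,k→31,8→31,i→31 32:b→32,k→32,8→33,i→23 33:b→33,k→22,8→33,i→31 34:b→34,k→22,8→33,i→45 35:b→35,k→22,8→33,i→24 36:b→31,k→36,8→36,i→31 37:b→37,k→37,8→33,i→46 38:b→38,k→22,8→33,i→47 39:b→31,k→44,8→47,i→39 40:b→31,k→36,8→47,i→40 41:b→41,k→41,8→31,i→48 42:b→42,k→49,8→31,i→50 43:b→43,k→22,8→33,i→50 44:b→31,k→44,8→51,i→44 45:b→45,k→49,8→31,i→42 46:b→31,k→46,8→36,i→46 47:b→31,k→36,8→36,i→47 48:b→31,k→48,8→31,i→48 49:b→52,k→49,8→31,i→31 50:b→31,k→52,8→31,i→50 51:b→31,k→36,8→36,i→50 52:b→31,k→52,8→31,i→31 [Hopcroft].
'888i': N↓-sim [59, 52, 36, 7, 1] end={s41} rej; 4/4 del acc.
'i8ki': |S_i|=[59, 50, 28, 7, 1] end={s41} — reject; 4/4 single-dels accept.
'kiiib': N↓-sim [59, 50, 38, 28, 15, 1] end={s41} rej; 5/5 single-dels accept.
'8k8i8': |S_i|=[59, 52, 32, 21, 11, 2] end={s41,s60} — reject; 5/5 deletions ∈↓L.
'i8kbb': |S_i|=[59, 50, 28, 7, 4, 1] end={s41} ∉↓L; 5/5 del acc.
5 words, ⪯-incomp.

min(Σ*\↓L) = [888i, i8ki, kiiib, 8k8i8, i8kbb].


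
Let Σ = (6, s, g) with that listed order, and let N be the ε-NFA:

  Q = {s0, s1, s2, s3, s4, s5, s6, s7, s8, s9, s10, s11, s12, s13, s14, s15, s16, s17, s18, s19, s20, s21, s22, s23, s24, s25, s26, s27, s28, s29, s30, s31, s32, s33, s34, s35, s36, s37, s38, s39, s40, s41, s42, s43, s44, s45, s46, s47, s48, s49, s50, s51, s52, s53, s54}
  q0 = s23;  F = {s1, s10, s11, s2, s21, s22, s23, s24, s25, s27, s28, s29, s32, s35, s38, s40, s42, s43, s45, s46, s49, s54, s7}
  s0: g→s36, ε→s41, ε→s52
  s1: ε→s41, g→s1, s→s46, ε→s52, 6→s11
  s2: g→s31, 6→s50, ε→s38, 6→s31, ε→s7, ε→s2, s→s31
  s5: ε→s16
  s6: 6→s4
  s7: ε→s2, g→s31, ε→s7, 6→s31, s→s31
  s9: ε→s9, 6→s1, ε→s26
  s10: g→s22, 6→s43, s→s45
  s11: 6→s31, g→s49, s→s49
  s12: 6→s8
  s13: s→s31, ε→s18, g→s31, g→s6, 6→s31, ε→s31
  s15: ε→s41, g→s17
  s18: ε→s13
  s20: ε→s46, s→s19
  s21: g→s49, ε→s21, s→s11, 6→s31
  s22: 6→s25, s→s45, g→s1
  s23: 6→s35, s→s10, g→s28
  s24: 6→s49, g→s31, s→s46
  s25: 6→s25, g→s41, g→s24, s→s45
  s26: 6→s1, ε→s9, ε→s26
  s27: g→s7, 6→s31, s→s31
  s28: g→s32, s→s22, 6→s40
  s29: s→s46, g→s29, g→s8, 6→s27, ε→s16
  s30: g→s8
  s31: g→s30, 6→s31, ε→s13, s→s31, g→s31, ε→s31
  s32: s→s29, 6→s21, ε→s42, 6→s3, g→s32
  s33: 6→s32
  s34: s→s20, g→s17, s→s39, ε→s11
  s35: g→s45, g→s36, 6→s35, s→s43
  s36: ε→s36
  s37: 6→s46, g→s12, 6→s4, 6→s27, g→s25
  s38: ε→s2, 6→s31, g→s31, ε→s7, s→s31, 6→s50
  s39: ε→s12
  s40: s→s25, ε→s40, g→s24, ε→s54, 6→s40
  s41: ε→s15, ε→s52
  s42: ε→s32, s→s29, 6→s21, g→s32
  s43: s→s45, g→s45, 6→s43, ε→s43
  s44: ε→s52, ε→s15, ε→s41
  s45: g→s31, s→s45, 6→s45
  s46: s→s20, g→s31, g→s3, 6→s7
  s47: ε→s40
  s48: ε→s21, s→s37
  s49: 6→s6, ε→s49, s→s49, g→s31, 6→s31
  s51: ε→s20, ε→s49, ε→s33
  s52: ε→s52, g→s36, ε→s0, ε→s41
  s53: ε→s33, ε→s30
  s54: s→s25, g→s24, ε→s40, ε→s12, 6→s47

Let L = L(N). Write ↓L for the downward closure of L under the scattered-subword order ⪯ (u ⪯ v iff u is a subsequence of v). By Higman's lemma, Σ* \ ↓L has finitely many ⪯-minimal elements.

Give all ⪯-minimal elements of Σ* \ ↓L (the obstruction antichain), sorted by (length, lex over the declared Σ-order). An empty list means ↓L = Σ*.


|Q|=55, |F|=23, |δ|=155 (51 ε).
min D↑ (20 st, q0=0, F={9}): 0:6→1,s→2,g→3 1:6→1,s→4,g→5 2:6→4,s→5,g→6 3:6→7,s→6,g→8 4:6→4,s→5,g→5 5:6→5,s→5,g→9 6:6→10,s→5,g→11 7:6→7,s→10,g→12 8:6→13,s→14,g→8 9:6→9,s→9,g→9 10:6→10,s→5,g→12 11:6→15,s→16,g→11 12:6→17,s→16,g→9 13:6→9,s→15,g→17 14:6→18,s→16,g→14 15:6→9,s→17,g→17 16:6→19,s→16,g→9 17:6→9,s→17,g→9 18:6→9,s→9,g→19 19:6→9,s→9,g→9 (ε-aug+det+¬).
'6gg': |S_i|=[43, 34, 24, 10] end={s13,s17,s18,s3,s30,s31,s36,s4,s6,s8} rej; 3/3 deletions ∈↓L.
'ssg': run [43, 33, 17, 8] end={s13,s18,s3,s30,s31,s4,s6,s8} rej; 3/3 single-dels accept.
'gg66': N↓-sim [43, 39, 31, 16, 8] end={s13,s18,s30,s31,s4,s50,s6,s8} ∉↓L; 4/4 del acc.
'ggs6s': |S_i|=[43, 39, 31, 20, 12, 7] end={s13,s18,s30,s31,s4,s6,s8} — reject; 5/5 deletions ∈↓L.
4 minimals (antichain).

min(Σ*\↓L) = [6gg, ssg, gg66, ggs6s].
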